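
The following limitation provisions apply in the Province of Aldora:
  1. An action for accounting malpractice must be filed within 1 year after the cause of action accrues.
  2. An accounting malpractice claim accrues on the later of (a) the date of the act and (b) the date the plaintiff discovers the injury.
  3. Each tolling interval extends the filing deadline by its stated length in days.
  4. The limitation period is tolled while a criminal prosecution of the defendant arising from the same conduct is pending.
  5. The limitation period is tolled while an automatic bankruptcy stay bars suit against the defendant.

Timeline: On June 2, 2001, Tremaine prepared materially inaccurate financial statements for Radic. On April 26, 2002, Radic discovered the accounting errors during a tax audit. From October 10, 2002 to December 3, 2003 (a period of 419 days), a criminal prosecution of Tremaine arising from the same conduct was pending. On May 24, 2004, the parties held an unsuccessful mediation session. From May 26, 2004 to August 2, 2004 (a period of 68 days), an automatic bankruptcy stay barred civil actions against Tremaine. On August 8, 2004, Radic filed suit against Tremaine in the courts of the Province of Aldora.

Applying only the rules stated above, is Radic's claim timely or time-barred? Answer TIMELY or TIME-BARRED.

TIMELY

Because discovery on April 26, 2002 post-dates the June 2, 2001 act, accrual under the later-of rule falls on April 26, 2002.
The untolled deadline — 1 year after April 26, 2002 — is April 26, 2003.
The period was tolled for 419 days by the pending criminal prosecution (October 10, 2002 to December 3, 2003), pushing the deadline to June 18, 2004.
The period was tolled for 68 days by the automatic bankruptcy stay (May 26, 2004 to August 2, 2004), pushing the deadline to August 25, 2004.
Nothing else in the chronology tolls or restarts the period.
Filing on August 8, 2004 beat the August 25, 2004 deadline — the action is timely.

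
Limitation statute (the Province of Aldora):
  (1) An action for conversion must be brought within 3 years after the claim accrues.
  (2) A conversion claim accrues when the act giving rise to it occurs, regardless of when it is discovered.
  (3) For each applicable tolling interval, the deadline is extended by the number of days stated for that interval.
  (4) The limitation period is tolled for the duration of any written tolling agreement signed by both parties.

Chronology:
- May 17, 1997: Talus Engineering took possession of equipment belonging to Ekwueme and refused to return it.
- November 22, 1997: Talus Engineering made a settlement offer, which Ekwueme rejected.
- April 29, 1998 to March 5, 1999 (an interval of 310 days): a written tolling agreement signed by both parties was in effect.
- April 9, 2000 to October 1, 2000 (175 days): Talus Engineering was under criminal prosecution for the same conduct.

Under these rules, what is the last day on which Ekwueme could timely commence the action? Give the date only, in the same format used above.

March 23, 2001

The limitation period began to run on May 17, 1997.
The untolled deadline — 3 years after May 17, 1997 — is May 17, 2000.
Because the written tolling agreement ran from April 29, 1998 to March 5, 1999, the deadline is extended by 310 days to March 23, 2001.
The pending criminal prosecution from April 9, 2000 to October 1, 2000 does not toll the period, because no stated rule makes a criminal prosecution a tolling event.
None of the other events listed affects the running of the period under the stated rules.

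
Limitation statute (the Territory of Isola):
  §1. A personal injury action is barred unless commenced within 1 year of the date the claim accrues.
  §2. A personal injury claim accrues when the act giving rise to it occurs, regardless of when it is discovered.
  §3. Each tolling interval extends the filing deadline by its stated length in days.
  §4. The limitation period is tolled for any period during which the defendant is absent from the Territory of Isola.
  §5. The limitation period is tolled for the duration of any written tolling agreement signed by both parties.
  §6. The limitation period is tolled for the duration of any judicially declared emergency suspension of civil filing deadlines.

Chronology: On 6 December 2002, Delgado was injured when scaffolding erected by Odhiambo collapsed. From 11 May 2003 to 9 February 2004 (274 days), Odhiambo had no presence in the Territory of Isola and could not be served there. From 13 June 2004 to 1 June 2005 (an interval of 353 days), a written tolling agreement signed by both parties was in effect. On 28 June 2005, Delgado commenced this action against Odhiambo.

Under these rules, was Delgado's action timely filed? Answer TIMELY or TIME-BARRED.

TIMELY

The limitation period began to run on 6 December 2002.
1 year from 6 December 2002 is 6 December 2003.
The defendant's absence from the jurisdiction from 11 May 2003 to 9 February 2004 tolled the period for 274 days, extending the deadline to 5 September 2004.
Because the written tolling agreement ran from 13 June 2004 to 1 June 2005, the deadline is extended by 353 days to 24 August 2005.
The 28 June 2005 filing precedes the 24 August 2005 deadline; the claim is timely.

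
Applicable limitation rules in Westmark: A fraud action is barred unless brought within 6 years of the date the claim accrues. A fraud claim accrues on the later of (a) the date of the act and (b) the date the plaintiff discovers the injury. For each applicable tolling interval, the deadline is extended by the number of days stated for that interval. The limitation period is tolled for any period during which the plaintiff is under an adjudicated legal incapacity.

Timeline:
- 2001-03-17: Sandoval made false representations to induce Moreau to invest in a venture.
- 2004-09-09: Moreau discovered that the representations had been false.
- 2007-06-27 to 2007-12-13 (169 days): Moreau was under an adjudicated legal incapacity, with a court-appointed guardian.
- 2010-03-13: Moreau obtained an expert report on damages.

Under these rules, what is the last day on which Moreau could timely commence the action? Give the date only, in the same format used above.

Because discovery on 2004-09-09 post-dates the 2001-03-17 act, accrual under the later-of rule falls on 2004-09-09.
The untolled deadline — 6 years after 2004-09-09 — is 2010-09-09.
Because the plaintiff's legal incapacity ran from 2007-06-27 to 2007-12-13, the deadline is extended by 169 days to 2011-02-25.
The other events in the timeline have no effect on the limitation period under the stated rules.

2011-02-25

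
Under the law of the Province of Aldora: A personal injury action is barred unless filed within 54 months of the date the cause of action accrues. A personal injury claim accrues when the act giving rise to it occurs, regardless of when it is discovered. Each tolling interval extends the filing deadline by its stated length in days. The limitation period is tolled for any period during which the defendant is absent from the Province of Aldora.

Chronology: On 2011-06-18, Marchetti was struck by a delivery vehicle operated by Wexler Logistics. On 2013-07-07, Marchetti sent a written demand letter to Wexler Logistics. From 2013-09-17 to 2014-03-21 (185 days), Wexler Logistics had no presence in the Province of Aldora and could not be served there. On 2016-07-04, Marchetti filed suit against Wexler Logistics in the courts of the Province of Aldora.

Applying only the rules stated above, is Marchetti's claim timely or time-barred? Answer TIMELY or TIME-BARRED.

TIME-BARRED

The claim accrued on 2011-06-18, when the wrongful act occurred.
The untolled deadline — 54 months after 2011-06-18 — is 2015-12-18.
The defendant's absence from the jurisdiction from 2013-09-17 to 2014-03-21 tolled the period for 185 days, extending the deadline to 2016-06-20.
Nothing else in the chronology tolls or restarts the period.
Filing on 2016-07-04 missed the 2016-06-20 deadline — the action is time-barred.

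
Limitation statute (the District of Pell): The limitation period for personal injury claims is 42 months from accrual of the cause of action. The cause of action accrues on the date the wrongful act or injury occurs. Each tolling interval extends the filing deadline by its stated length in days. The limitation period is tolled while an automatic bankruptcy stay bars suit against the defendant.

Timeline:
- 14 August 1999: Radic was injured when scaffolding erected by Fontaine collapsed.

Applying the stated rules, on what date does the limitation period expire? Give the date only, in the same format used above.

14 February 2003

The claim accrued on 14 August 1999, when the wrongful act occurred.
The untolled deadline — 42 months after 14 August 1999 — is 14 February 2003.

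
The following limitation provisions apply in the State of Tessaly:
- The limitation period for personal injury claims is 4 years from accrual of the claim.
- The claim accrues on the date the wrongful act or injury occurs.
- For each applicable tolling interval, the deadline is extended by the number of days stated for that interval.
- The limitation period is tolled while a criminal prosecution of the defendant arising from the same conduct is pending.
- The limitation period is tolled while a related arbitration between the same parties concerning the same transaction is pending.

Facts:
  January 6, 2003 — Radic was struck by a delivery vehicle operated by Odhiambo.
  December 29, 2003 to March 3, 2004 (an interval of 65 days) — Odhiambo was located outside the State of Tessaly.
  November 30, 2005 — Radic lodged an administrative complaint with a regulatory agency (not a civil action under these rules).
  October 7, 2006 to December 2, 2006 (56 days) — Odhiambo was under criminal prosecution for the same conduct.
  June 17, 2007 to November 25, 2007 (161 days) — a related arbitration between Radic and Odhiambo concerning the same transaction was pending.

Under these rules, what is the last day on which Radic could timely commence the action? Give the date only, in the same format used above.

The claim accrued on January 6, 2003, the date of the act.
The untolled deadline — 4 years after January 6, 2003 — is January 6, 2007.
The period was tolled for 56 days by the pending criminal prosecution (October 7, 2006 to December 2, 2006), pushing the deadline to March 3, 2007.
By the time the pending related arbitration began on June 17, 2007, the limitation period had already expired on March 3, 2007; that interval cannot revive it.
The defendant's absence from the jurisdiction from December 29, 2003 to March 3, 2004 does not toll the period, because no stated rule makes the defendant's absence a tolling event.
None of the other events listed affects the running of the period under the stated rules.

March 3, 2007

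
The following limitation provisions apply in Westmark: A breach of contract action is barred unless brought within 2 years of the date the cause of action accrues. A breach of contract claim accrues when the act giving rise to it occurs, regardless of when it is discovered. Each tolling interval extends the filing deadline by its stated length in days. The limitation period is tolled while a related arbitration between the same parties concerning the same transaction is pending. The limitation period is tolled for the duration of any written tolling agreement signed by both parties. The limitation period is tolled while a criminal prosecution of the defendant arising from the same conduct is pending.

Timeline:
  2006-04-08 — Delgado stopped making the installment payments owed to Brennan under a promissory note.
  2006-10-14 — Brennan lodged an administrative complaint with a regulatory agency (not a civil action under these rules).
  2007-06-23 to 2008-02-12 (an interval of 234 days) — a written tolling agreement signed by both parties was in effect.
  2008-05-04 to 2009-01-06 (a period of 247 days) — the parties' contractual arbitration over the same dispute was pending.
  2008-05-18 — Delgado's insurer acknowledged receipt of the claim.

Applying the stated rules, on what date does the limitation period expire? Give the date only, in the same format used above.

The limitation period began to run on 2006-04-08.
2 years from 2006-04-08 is 2008-04-08.
Because the written tolling agreement ran from 2007-06-23 to 2008-02-12, the deadline is extended by 234 days to 2008-11-28.
Because the pending related arbitration ran from 2008-05-04 to 2009-01-06, the deadline is extended by 247 days to 2009-08-02.
Nothing else in the chronology tolls or restarts the period.

2009-08-02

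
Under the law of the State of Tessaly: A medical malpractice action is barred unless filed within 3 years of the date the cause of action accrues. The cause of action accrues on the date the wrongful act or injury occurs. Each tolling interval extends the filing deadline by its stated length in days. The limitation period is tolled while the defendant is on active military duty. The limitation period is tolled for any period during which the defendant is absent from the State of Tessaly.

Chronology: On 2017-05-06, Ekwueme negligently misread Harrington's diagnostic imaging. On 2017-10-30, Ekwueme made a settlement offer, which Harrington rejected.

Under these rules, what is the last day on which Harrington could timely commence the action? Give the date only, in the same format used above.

2020-05-06

The cause of action accrued on 2017-05-06, the date of the act.
The untolled deadline — 3 years after 2017-05-06 — is 2020-05-06.
The other events in the timeline have no effect on the limitation period under the stated rules.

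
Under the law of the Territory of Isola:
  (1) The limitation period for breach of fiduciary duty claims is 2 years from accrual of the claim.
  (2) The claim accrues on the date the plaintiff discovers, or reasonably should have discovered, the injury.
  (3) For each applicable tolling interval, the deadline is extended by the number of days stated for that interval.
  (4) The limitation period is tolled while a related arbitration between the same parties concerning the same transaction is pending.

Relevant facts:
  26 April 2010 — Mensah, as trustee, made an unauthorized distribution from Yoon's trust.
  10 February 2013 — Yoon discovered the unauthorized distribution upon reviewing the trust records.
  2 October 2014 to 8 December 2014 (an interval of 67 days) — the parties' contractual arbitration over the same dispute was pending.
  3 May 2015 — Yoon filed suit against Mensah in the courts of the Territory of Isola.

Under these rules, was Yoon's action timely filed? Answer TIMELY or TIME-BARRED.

TIME-BARRED

Under the discovery rule, the claim accrued on 10 February 2013, when Yoon discovered the injury — not on the 26 April 2010 date of the underlying act.
2 years from 10 February 2013 is 10 February 2015.
Because the pending related arbitration ran from 2 October 2014 to 8 December 2014, the deadline is extended by 67 days to 18 April 2015.
The 3 May 2015 filing falls after the 18 April 2015 deadline; the claim is time-barred.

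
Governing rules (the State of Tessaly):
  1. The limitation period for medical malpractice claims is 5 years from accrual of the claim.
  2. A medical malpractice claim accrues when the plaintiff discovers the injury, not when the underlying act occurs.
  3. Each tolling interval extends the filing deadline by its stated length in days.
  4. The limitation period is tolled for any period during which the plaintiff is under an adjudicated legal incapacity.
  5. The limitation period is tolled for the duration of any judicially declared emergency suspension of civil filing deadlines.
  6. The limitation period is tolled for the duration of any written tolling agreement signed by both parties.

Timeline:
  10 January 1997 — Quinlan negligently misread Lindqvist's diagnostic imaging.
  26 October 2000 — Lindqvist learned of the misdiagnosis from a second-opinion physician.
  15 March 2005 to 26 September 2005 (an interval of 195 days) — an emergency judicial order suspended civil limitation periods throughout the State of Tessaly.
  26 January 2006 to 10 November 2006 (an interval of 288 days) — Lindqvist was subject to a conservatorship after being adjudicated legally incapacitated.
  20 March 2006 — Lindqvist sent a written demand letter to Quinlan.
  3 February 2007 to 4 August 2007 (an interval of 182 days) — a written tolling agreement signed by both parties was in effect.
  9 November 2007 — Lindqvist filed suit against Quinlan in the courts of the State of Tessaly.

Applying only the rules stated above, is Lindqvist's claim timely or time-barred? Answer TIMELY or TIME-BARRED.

Accrual is tied to discovery, so the period began on 26 October 2000 rather than on 10 January 1997 when the act occurred.
The untolled deadline — 5 years after 26 October 2000 — is 26 October 2005.
Because the emergency suspension of filing deadlines ran from 15 March 2005 to 26 September 2005, the deadline is extended by 195 days to 9 May 2006.
The period was tolled for 288 days by the plaintiff's legal incapacity (26 January 2006 to 10 November 2006), pushing the deadline to 21 February 2007.
The written tolling agreement from 3 February 2007 to 4 August 2007 tolled the period for 182 days, extending the deadline to 22 August 2007.
Nothing else in the chronology tolls or restarts the period.
Filing on 9 November 2007 missed the 22 August 2007 deadline — the action is time-barred.

TIME-BARRED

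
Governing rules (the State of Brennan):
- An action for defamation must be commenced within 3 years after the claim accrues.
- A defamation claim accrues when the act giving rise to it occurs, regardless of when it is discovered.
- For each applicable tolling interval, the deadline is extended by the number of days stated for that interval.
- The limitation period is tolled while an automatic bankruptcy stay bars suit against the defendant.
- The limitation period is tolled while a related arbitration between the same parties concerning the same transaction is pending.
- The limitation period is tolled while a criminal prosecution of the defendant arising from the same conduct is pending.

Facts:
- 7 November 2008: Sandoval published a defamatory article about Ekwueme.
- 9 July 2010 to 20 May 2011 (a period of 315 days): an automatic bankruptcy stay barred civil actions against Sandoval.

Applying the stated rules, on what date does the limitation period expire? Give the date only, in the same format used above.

17 September 2012

The claim accrued on 7 November 2008, when the wrongful act occurred.
3 years from 7 November 2008 is 7 November 2011.
The automatic bankruptcy stay from 9 July 2010 to 20 May 2011 tolled the period for 315 days, extending the deadline to 17 September 2012.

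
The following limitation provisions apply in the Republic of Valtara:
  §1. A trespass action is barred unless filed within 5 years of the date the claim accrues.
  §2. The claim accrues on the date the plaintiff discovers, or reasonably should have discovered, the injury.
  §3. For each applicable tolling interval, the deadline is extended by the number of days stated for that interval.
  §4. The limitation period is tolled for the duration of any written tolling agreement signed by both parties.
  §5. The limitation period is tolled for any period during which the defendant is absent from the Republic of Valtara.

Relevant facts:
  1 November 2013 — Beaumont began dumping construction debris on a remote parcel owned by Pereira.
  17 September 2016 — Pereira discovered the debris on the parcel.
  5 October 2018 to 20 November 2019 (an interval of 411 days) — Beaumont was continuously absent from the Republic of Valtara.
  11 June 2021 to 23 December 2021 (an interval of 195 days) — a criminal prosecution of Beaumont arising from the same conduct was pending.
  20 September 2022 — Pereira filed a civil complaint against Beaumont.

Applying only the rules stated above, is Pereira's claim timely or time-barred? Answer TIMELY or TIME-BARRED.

TIMELY

The claim did not accrue until Pereira discovered the injury on 17 September 2016; the 1 November 2013 act date does not start the clock under the stated rule.
The untolled deadline — 5 years after 17 September 2016 — is 17 September 2021.
The defendant's absence from the jurisdiction from 5 October 2018 to 20 November 2019 tolled the period for 411 days, extending the deadline to 2 November 2022.
Although a criminal prosecution ran from 11 June 2021 to 23 December 2021, the stated rules do not make that a tolling event, so it is disregarded.
Pereira filed on 20 September 2022, before the 2 November 2022 deadline, so the action is timely.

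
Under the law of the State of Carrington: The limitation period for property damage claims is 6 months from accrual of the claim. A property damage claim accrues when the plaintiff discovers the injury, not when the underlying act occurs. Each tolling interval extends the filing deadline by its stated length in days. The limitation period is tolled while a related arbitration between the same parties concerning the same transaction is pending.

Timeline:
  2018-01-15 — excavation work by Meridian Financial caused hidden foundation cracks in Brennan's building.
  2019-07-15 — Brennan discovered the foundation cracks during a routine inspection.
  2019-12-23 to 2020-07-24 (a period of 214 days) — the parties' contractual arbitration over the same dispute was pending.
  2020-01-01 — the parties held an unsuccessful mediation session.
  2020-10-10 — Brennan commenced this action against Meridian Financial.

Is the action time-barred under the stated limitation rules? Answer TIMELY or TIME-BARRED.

TIME-BARRED

Accrual is tied to discovery, so the period began on 2019-07-15 rather than on 2018-01-15 when the act occurred.
6 months from 2019-07-15 is 2020-01-15.
The pending related arbitration from 2019-12-23 to 2020-07-24 tolled the period for 214 days, extending the deadline to 2020-08-16.
None of the other events listed affects the running of the period under the stated rules.
Brennan filed on 2020-10-10, after the 2020-08-16 deadline, so the action is time-barred.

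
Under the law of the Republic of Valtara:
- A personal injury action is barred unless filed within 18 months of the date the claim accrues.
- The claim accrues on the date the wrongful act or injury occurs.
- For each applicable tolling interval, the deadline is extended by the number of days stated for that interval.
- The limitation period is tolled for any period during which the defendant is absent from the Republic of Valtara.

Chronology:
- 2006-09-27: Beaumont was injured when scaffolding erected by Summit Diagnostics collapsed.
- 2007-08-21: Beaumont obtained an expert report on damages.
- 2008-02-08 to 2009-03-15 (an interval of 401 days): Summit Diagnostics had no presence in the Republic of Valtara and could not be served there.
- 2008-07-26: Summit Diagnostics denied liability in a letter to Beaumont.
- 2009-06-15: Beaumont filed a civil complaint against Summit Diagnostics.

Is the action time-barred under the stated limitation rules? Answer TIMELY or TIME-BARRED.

The limitation period began to run on 2006-09-27.
18 months from 2006-09-27 is 2008-03-27.
The defendant's absence from the jurisdiction from 2008-02-08 to 2009-03-15 tolled the period for 401 days, extending the deadline to 2009-05-02.
Nothing else in the chronology tolls or restarts the period.
Filing on 2009-06-15 missed the 2009-05-02 deadline — the action is time-barred.

TIME-BARRED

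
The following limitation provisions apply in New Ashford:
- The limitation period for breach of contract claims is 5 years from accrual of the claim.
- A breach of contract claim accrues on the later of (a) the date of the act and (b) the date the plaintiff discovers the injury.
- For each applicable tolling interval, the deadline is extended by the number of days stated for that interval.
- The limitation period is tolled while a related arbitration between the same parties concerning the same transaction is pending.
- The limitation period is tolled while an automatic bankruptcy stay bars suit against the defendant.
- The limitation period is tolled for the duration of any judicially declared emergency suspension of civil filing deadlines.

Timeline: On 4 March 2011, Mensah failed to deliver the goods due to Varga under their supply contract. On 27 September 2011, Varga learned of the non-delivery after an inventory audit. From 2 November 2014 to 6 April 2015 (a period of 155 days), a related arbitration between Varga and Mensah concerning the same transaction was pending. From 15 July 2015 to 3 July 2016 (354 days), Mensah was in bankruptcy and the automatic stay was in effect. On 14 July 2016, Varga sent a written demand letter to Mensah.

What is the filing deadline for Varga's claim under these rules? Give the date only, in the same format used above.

The claim accrued on 27 September 2011 — the later of the 4 March 2011 act and the 27 September 2011 discovery.
The untolled deadline — 5 years after 27 September 2011 — is 27 September 2016.
The pending related arbitration from 2 November 2014 to 6 April 2015 tolled the period for 155 days, extending the deadline to 1 March 2017.
Because the automatic bankruptcy stay ran from 15 July 2015 to 3 July 2016, the deadline is extended by 354 days to 18 February 2018.
Nothing else in the chronology tolls or restarts the period.

18 February 2018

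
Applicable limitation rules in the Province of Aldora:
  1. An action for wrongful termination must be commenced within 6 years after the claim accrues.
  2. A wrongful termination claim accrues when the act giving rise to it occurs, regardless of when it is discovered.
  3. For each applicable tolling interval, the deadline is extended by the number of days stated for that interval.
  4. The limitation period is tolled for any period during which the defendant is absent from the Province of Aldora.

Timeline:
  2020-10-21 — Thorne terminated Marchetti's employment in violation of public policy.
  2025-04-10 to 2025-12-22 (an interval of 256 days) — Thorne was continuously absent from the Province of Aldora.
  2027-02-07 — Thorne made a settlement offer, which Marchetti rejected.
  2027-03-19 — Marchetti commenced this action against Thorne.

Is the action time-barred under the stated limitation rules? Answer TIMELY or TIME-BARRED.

TIMELY

The claim accrued on 2020-10-21, the date of the act.
The untolled deadline — 6 years after 2020-10-21 — is 2026-10-21.
The defendant's absence from the jurisdiction from 2025-04-10 to 2025-12-22 tolled the period for 256 days, extending the deadline to 2027-07-04.
The other events in the timeline have no effect on the limitation period under the stated rules.
The 2027-03-19 filing precedes the 2027-07-04 deadline; the claim is timely.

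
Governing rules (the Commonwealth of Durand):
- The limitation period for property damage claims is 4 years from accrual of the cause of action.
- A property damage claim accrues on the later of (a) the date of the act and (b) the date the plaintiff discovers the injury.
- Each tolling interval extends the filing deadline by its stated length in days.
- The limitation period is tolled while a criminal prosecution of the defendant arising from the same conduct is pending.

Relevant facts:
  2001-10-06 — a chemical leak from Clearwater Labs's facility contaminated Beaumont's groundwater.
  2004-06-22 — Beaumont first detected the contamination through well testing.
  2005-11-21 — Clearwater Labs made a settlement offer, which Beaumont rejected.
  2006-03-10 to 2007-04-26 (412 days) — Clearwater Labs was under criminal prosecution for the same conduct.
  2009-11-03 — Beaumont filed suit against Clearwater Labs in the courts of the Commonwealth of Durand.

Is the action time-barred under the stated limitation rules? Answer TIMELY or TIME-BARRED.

TIME-BARRED

Taking the later of the act (2001-10-06) and discovery (2004-06-22), the claim accrued on 2004-06-22.
Adding the 4 years base period to 2004-06-22 gives a deadline of 2008-06-22, before any tolling.
The period was tolled for 412 days by the pending criminal prosecution (2006-03-10 to 2007-04-26), pushing the deadline to 2009-08-08.
Nothing else in the chronology tolls or restarts the period.
Beaumont filed on 2009-11-03, after the 2009-08-08 deadline, so the action is time-barred.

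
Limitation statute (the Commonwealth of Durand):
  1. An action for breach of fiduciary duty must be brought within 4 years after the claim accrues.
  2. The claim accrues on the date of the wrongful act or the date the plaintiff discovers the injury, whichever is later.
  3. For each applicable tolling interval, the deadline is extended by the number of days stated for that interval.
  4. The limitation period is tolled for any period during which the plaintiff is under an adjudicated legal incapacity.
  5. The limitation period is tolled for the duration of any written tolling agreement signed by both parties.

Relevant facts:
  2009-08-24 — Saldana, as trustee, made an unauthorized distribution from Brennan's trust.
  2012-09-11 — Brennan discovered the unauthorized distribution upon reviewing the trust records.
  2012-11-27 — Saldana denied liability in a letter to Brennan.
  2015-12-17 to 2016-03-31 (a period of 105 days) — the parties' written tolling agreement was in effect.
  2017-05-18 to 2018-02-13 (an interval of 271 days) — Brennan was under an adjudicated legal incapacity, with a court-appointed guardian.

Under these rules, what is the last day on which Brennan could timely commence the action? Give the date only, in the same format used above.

The claim accrued on 2012-09-11 — the later of the 2009-08-24 act and the 2012-09-11 discovery.
The untolled deadline — 4 years after 2012-09-11 — is 2016-09-11.
The written tolling agreement from 2015-12-17 to 2016-03-31 tolled the period for 105 days, extending the deadline to 2016-12-25.
The plaintiff's legal incapacity starting 2017-05-18 came too late — the period had run on 2016-12-25 — and so does not extend the deadline.
None of the other events listed affects the running of the period under the stated rules.

2016-12-25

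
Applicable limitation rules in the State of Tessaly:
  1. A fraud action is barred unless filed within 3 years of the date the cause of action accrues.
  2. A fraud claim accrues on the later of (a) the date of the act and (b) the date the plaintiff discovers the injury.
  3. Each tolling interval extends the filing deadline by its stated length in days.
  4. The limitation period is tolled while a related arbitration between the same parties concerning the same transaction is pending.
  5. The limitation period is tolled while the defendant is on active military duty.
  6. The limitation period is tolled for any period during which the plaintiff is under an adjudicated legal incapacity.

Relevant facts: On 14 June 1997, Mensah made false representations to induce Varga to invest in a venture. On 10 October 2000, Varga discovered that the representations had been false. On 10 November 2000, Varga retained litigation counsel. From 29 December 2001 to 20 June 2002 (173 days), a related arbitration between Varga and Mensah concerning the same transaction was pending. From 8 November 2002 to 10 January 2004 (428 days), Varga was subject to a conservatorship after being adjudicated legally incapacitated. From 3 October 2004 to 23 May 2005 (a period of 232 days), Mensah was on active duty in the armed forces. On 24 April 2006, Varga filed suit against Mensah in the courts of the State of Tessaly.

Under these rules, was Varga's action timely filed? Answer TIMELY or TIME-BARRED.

TIME-BARRED

Taking the later of the act (14 June 1997) and discovery (10 October 2000), the claim accrued on 10 October 2000.
The untolled deadline — 3 years after 10 October 2000 — is 10 October 2003.
The pending related arbitration from 29 December 2001 to 20 June 2002 tolled the period for 173 days, extending the deadline to 31 March 2004.
The period was tolled for 428 days by the plaintiff's legal incapacity (8 November 2002 to 10 January 2004), pushing the deadline to 2 June 2005.
The period was tolled for 232 days by the defendant's active military service (3 October 2004 to 23 May 2005), pushing the deadline to 20 January 2006.
Nothing else in the chronology tolls or restarts the period.
Filing on 24 April 2006 missed the 20 January 2006 deadline — the action is time-barred.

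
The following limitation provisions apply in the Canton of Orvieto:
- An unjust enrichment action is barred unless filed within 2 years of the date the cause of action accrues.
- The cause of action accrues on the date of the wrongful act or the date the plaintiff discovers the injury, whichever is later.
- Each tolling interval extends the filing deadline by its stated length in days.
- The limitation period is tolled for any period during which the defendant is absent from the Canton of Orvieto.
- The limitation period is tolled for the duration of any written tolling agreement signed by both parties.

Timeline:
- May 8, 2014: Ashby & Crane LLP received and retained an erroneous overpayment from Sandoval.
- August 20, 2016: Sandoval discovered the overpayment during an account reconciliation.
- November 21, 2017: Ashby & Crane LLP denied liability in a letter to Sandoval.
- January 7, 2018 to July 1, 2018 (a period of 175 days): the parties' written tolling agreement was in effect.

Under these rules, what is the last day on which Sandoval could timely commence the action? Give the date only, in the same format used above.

Because discovery on August 20, 2016 post-dates the May 8, 2014 act, accrual under the later-of rule falls on August 20, 2016.
2 years from August 20, 2016 is August 20, 2018.
The period was tolled for 175 days by the written tolling agreement (January 7, 2018 to July 1, 2018), pushing the deadline to February 11, 2019.
The other events in the timeline have no effect on the limitation period under the stated rules.

February 11, 2019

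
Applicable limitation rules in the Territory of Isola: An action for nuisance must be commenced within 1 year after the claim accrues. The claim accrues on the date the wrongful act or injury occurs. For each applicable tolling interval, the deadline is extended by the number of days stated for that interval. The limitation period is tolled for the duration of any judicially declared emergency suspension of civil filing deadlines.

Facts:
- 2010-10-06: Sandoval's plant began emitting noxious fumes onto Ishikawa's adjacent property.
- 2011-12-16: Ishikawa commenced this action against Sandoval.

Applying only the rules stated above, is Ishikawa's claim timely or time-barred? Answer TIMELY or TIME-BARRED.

TIME-BARRED

The limitation period began to run on 2010-10-06.
Adding the 1 year base period to 2010-10-06 gives a deadline of 2011-10-06, before any tolling.
The 2011-12-16 filing falls after the 2011-10-06 deadline; the claim is time-barred.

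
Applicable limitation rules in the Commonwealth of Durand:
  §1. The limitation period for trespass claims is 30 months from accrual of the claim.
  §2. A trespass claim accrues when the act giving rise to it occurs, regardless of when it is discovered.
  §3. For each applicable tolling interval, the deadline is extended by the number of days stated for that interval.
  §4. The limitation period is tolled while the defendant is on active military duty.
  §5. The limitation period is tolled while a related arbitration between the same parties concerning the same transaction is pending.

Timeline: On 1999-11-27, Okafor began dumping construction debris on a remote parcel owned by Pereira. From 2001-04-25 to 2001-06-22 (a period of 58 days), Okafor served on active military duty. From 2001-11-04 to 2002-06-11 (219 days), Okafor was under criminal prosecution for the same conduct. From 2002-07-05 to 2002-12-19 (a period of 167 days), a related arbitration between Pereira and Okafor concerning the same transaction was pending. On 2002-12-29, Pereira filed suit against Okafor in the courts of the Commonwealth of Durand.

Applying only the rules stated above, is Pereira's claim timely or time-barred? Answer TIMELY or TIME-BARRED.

The limitation period began to run on 1999-11-27.
30 months from 1999-11-27 is 2002-05-27.
The defendant's active military service from 2001-04-25 to 2001-06-22 tolled the period for 58 days, extending the deadline to 2002-07-24.
The pending related arbitration from 2002-07-05 to 2002-12-19 tolled the period for 167 days, extending the deadline to 2003-01-07.
No stated provision tolls the period for a criminal prosecution, so the interval from 2001-11-04 to 2002-06-11 has no effect on the deadline.
The 2002-12-29 filing precedes the 2003-01-07 deadline; the claim is timely.

TIMELY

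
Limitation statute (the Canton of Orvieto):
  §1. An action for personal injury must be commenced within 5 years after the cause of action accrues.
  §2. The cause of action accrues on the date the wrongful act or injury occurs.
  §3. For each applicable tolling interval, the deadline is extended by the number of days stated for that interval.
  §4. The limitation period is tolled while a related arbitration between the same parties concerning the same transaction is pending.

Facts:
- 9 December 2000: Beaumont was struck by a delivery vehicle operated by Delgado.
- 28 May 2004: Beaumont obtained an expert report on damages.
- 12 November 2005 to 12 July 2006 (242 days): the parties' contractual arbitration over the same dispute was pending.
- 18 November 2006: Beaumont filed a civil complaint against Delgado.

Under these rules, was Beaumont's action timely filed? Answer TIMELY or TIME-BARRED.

The limitation period began to run on 9 December 2000.
5 years from 9 December 2000 is 9 December 2005.
The pending related arbitration from 12 November 2005 to 12 July 2006 tolled the period for 242 days, extending the deadline to 8 August 2006.
Nothing else in the chronology tolls or restarts the period.
Beaumont filed on 18 November 2006, after the 8 August 2006 deadline, so the action is time-barred.

TIME-BARRED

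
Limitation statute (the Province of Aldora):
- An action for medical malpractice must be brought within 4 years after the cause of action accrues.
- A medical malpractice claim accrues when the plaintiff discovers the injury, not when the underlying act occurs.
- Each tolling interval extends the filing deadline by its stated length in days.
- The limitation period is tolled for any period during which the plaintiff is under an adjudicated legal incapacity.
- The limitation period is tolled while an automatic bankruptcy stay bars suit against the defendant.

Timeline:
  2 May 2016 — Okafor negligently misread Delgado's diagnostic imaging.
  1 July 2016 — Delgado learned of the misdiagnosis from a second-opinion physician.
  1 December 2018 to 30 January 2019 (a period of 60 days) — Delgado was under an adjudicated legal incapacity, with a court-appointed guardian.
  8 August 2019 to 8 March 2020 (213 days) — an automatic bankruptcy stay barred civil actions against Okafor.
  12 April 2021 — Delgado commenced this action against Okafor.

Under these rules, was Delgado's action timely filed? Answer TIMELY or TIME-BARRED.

Under the discovery rule, the claim accrued on 1 July 2016, when Delgado discovered the injury — not on the 2 May 2016 date of the underlying act.
Adding the 4 years base period to 1 July 2016 gives a deadline of 1 July 2020, before any tolling.
The plaintiff's legal incapacity from 1 December 2018 to 30 January 2019 tolled the period for 60 days, extending the deadline to 30 August 2020.
The automatic bankruptcy stay from 8 August 2019 to 8 March 2020 tolled the period for 213 days, extending the deadline to 31 March 2021.
The 12 April 2021 filing falls after the 31 March 2021 deadline; the claim is time-barred.

TIME-BARRED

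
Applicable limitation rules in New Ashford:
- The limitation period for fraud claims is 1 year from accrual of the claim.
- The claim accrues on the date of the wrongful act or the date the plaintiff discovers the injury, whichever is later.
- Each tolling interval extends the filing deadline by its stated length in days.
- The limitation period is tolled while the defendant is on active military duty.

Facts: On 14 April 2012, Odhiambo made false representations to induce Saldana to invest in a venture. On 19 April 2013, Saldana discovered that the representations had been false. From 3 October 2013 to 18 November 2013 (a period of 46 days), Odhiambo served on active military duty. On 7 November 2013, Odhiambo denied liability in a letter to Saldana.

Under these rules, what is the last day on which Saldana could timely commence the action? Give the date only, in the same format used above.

Because discovery on 19 April 2013 post-dates the 14 April 2012 act, accrual under the later-of rule falls on 19 April 2013.
The untolled deadline — 1 year after 19 April 2013 — is 19 April 2014.
Because the defendant's active military service ran from 3 October 2013 to 18 November 2013, the deadline is extended by 46 days to 4 June 2014.
The other events in the timeline have no effect on the limitation period under the stated rules.

4 June 2014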